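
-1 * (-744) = 744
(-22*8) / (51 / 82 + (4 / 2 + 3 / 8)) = -57728 / 983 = -58.73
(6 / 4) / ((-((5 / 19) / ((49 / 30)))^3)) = -806954491 / 2250000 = -358.65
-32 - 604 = -636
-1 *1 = -1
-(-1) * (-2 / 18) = -1 / 9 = -0.11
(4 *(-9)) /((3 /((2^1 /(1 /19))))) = -456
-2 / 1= -2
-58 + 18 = -40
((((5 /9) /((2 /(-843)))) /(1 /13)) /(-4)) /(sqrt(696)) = 18265*sqrt(174) /8352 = 28.85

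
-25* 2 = -50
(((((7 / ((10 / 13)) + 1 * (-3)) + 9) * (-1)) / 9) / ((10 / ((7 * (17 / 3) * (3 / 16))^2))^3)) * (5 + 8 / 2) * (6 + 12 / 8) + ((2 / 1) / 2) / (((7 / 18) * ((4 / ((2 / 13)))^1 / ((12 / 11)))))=-1287690831352423293 / 67175972864000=-19168.92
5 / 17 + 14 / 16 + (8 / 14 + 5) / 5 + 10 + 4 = 77509 / 4760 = 16.28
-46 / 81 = -0.57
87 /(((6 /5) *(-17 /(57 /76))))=-435 /136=-3.20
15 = 15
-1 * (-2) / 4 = 1 / 2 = 0.50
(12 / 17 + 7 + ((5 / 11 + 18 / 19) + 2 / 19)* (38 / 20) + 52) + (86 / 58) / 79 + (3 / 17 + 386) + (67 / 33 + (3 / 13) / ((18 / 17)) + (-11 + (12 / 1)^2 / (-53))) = 129080741423 / 295179313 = 437.30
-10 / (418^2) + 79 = 6901593 / 87362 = 79.00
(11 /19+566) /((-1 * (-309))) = 10765 /5871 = 1.83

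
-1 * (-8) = 8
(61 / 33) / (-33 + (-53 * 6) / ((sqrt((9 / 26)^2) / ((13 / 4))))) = -61 / 99616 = -0.00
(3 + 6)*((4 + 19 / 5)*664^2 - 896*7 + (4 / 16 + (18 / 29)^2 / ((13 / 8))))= 6755381657937 / 218660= 30894455.58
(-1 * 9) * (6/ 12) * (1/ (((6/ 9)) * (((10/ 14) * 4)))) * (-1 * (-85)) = -3213/ 16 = -200.81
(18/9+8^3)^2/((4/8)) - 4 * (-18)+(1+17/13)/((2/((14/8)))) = 27480233/52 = 528466.02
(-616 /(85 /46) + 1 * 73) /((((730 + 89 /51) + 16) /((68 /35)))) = -0.68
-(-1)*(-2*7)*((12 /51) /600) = -7 /1275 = -0.01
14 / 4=7 / 2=3.50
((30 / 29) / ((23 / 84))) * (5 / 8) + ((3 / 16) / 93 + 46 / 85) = 81676967 / 28120720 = 2.90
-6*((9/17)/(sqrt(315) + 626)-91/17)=162*sqrt(35)/6656537 + 213758502/6656537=32.11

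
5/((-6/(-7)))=35/6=5.83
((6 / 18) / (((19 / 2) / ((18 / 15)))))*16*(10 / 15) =128 / 285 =0.45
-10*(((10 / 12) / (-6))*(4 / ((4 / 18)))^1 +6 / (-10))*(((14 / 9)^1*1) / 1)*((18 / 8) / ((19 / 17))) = 3689 / 38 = 97.08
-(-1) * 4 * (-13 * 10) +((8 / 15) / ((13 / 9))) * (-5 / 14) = -47332 / 91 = -520.13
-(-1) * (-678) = -678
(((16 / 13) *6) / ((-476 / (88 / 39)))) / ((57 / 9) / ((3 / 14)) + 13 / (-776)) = -0.00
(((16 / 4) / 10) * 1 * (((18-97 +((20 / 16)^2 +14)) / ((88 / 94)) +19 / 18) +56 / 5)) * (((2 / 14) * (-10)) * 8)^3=1125420160 / 33957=33142.51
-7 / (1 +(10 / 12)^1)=-42 / 11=-3.82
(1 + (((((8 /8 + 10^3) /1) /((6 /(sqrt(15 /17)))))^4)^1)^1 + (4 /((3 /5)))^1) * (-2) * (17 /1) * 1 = -25100150419081 /1224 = -20506658839.12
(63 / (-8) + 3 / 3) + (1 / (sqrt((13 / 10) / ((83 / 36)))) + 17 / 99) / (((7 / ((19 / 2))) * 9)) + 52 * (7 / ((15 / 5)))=19 * sqrt(10790) / 9828 + 5712305 / 49896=114.69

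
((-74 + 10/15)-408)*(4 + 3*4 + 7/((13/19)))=-492404/39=-12625.74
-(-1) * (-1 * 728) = -728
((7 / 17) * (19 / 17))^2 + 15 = 1270504 / 83521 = 15.21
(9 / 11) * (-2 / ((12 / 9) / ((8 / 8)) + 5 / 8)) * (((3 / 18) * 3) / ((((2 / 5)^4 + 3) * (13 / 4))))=-540000 / 12709411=-0.04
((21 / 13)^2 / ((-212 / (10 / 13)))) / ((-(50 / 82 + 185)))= 18081 / 354446404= 0.00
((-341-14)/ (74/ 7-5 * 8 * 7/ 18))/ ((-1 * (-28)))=3195/ 1256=2.54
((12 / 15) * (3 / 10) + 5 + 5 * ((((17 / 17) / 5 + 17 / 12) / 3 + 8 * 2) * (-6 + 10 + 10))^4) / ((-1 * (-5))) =188585153151053521 / 65610000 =2874335515.18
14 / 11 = 1.27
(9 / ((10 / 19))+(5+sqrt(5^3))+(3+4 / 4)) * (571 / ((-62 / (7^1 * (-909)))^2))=115592580495 * sqrt(5) / 3844+6033932701839 / 38440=224210753.87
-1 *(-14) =14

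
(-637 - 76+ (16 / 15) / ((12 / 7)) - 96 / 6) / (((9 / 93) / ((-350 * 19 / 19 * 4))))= 284504360 / 27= 10537198.52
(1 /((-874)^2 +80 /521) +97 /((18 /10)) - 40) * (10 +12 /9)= 845706466213 /5372722926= 157.41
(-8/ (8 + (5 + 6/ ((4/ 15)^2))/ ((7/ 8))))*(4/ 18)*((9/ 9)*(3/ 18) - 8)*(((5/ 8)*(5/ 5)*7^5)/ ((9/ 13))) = 1918.40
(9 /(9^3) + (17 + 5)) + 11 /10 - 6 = 13861 /810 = 17.11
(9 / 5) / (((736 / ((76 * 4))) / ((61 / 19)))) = 549 / 230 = 2.39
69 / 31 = 2.23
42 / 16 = 21 / 8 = 2.62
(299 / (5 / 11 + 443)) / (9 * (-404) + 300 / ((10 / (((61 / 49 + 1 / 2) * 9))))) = -161161 / 756475362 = -0.00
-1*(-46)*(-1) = -46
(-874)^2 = 763876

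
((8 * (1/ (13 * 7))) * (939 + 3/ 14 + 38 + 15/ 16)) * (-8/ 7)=-438212/ 4459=-98.28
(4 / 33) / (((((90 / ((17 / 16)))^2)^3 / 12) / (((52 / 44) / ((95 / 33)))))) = 313788397 / 194110936842240000000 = 0.00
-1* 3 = -3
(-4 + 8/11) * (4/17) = -0.77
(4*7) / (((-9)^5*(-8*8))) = 7 / 944784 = 0.00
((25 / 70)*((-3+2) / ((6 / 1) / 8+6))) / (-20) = 1 / 378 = 0.00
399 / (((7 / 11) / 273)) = 171171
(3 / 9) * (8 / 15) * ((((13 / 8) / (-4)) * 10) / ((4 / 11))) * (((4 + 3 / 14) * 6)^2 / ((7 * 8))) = -497783 / 21952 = -22.68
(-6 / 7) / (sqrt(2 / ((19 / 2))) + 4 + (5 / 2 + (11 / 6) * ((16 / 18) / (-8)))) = -130815 / 955822 + 2187 * sqrt(19) / 955822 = -0.13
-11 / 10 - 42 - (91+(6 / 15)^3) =-33541 / 250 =-134.16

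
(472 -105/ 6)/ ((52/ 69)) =603.09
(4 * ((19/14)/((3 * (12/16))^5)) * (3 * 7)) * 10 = 389120/19683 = 19.77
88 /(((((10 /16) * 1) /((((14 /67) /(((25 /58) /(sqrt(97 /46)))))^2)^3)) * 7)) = 3288788993866626496626688 /1343514570129666748046875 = 2.45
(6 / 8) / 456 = 1 / 608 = 0.00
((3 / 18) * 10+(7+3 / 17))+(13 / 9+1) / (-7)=9097 / 1071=8.49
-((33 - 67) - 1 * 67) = 101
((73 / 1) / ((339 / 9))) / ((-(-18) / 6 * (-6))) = -73 / 678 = -0.11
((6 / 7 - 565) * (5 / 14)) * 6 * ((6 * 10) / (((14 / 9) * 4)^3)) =-301.09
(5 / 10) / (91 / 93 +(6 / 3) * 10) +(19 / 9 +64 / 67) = 7270877 / 2352906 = 3.09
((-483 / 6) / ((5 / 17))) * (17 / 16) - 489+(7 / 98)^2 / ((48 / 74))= -9170429 / 11760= -779.80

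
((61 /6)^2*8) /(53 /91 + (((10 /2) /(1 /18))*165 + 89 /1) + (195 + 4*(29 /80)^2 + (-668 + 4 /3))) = 1083555200 /18959445579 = 0.06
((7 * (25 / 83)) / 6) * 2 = 175 / 249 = 0.70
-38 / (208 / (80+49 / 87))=-14.72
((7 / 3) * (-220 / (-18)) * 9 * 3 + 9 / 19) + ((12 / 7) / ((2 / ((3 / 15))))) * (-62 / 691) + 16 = 361389387 / 459515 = 786.46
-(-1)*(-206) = -206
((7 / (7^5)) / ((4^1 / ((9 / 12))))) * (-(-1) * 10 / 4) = 15 / 76832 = 0.00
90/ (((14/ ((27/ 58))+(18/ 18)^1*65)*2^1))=1215/ 2567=0.47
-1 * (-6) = 6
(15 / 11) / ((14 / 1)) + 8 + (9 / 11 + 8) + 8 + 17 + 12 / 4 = 6917 / 154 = 44.92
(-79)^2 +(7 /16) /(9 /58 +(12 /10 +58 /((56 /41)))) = 4441277453 /711628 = 6241.01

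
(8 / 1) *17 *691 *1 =93976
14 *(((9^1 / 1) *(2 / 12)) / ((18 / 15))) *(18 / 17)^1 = 315 / 17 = 18.53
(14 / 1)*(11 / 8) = 77 / 4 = 19.25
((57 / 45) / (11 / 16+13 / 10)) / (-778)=-152 / 185553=-0.00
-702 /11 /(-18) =3.55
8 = 8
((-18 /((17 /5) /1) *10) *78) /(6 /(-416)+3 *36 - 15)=-1622400 /36533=-44.41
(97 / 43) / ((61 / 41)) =1.52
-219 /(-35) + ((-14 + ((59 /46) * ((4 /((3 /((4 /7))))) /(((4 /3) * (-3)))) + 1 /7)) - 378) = -931814 /2415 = -385.84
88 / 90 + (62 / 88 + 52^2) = 5357251 / 1980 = 2705.68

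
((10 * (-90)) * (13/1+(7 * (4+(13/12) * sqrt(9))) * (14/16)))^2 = 170837555625/64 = 2669336806.64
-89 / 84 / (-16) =89 / 1344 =0.07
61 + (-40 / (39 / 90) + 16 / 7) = -2641 / 91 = -29.02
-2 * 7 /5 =-14 /5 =-2.80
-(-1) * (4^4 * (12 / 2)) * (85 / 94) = 65280 / 47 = 1388.94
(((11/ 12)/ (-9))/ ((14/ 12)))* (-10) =55/ 63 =0.87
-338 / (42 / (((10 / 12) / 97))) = -845 / 12222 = -0.07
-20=-20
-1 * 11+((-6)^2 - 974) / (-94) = -1.02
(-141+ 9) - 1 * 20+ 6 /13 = -1970 /13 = -151.54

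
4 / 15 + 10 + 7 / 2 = 413 / 30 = 13.77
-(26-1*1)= -25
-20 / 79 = -0.25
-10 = -10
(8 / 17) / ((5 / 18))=144 / 85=1.69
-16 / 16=-1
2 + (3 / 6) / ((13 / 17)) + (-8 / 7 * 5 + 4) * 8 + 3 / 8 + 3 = -5595 / 728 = -7.69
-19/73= -0.26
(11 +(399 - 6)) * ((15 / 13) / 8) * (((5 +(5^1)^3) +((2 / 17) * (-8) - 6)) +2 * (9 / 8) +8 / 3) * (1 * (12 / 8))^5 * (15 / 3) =16018602525 / 56576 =283134.24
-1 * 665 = -665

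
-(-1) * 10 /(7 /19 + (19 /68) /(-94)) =1214480 /44383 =27.36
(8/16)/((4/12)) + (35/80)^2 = 1.69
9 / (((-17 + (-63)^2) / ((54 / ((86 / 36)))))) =2187 / 42484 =0.05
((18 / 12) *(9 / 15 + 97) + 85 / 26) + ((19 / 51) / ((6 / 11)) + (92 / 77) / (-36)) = 115109066 / 765765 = 150.32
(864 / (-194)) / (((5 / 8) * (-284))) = 864 / 34435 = 0.03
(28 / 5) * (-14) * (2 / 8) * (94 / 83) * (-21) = 193452 / 415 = 466.15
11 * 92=1012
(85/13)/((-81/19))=-1.53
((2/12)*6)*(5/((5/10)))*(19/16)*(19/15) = 361/24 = 15.04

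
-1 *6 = -6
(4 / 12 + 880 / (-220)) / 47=-11 / 141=-0.08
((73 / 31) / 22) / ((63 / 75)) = 1825 / 14322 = 0.13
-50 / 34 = -25 / 17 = -1.47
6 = 6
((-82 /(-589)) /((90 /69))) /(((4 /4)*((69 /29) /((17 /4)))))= 20213 /106020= 0.19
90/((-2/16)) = -720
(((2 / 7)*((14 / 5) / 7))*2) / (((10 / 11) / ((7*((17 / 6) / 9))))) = 374 / 675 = 0.55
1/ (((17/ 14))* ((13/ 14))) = 196/ 221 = 0.89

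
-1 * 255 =-255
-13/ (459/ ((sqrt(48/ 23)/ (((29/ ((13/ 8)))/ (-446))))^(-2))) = -19343/ 890198829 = -0.00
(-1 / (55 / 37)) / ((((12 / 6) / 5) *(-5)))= 37 / 110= 0.34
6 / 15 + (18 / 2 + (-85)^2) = 36172 / 5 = 7234.40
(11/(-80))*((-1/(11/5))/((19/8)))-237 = -9005/38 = -236.97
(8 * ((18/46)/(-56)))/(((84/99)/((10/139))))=-1485/313306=-0.00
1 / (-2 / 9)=-9 / 2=-4.50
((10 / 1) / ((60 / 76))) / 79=38 / 237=0.16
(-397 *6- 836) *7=-22526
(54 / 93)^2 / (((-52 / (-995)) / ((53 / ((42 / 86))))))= 61225335 / 87451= 700.11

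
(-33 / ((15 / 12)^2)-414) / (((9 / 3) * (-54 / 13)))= 23569 / 675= 34.92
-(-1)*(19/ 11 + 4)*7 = 40.09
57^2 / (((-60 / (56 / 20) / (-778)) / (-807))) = -2379850263 / 25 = -95194010.52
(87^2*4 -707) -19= 29550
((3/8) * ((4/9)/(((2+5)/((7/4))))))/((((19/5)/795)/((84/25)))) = 1113/38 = 29.29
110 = 110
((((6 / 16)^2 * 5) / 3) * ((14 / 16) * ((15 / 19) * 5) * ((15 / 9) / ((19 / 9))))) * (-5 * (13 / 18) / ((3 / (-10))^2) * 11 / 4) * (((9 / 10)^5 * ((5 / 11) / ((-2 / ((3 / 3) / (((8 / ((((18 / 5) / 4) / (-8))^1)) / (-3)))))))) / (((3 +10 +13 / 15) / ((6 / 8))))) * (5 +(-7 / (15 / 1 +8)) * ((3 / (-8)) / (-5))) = 201721717575 / 1876900708352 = 0.11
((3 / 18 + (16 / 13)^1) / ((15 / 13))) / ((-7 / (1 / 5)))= -109 / 3150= -0.03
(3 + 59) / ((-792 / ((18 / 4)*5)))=-155 / 88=-1.76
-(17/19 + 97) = -1860/19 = -97.89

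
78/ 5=15.60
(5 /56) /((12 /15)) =25 /224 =0.11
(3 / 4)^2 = 9 / 16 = 0.56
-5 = -5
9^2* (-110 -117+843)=49896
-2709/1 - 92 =-2801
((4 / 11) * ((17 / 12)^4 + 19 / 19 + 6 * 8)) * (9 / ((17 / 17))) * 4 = 1099585 / 1584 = 694.18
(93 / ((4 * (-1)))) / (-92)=93 / 368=0.25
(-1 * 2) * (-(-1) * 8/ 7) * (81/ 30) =-216/ 35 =-6.17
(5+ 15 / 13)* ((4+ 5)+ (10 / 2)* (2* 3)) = 240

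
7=7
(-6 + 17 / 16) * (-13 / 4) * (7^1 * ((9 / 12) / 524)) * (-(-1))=21567 / 134144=0.16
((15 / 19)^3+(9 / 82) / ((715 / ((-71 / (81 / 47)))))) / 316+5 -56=-58326695951713 / 1143695175480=-51.00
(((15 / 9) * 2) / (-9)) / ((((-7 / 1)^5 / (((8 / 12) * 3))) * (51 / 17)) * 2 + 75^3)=-5 / 5014629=-0.00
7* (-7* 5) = -245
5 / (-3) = -5 / 3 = -1.67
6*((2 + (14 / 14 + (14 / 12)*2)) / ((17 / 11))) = 352 / 17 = 20.71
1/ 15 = 0.07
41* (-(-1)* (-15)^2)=9225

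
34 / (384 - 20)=17 / 182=0.09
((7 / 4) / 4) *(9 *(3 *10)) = 945 / 8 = 118.12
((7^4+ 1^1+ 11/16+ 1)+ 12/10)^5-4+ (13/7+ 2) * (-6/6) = 1845108034532548509744560657/22937600000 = 80440326561303210.00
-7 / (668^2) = -7 / 446224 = -0.00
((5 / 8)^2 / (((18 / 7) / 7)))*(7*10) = 42875 / 576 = 74.44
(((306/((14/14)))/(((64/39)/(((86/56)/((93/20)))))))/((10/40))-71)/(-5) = -304379/8680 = -35.07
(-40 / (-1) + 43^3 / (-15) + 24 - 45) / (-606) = 39611 / 4545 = 8.72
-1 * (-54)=54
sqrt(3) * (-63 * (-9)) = 567 * sqrt(3) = 982.07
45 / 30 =3 / 2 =1.50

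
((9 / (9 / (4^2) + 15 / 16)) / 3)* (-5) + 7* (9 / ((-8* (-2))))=-97 / 16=-6.06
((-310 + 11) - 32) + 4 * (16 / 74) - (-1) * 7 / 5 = -60816 / 185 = -328.74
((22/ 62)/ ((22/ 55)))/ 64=55/ 3968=0.01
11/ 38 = 0.29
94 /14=47 /7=6.71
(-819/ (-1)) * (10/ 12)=1365/ 2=682.50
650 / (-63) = -650 / 63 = -10.32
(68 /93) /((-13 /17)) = -1156 /1209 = -0.96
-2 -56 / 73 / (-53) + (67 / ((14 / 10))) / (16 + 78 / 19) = 4084517 / 10345706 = 0.39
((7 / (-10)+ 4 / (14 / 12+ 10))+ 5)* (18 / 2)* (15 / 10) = 84267 / 1340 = 62.89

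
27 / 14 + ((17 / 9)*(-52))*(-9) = 12403 / 14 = 885.93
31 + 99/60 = 653/20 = 32.65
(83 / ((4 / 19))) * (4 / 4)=1577 / 4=394.25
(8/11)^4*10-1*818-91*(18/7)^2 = -145215538/102487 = -1416.92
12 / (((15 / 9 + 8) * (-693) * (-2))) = 2 / 2233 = 0.00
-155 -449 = -604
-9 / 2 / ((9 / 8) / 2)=-8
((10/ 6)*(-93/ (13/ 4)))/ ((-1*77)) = 620/ 1001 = 0.62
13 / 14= 0.93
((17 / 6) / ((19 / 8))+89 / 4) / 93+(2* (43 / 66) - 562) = -130720409 / 233244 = -560.44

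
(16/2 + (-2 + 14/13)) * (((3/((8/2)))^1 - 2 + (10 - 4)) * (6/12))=437/26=16.81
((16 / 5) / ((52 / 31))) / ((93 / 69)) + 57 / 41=7477 / 2665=2.81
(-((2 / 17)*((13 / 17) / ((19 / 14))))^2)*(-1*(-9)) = -1192464 / 30151081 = -0.04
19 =19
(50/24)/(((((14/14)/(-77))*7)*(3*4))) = -275/144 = -1.91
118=118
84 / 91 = 12 / 13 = 0.92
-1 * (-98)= 98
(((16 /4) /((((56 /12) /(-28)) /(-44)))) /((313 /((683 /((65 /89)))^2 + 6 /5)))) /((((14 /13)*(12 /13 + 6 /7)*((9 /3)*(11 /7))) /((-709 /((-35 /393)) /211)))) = 2745551120239048 /222895125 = 12317681.33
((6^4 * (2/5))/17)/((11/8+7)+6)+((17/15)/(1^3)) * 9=120441/9775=12.32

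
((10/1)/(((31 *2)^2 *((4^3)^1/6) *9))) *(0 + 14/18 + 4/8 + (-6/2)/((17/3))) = 1145/56460672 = 0.00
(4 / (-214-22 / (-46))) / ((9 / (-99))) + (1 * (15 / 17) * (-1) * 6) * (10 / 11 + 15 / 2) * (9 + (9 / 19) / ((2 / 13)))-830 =-2807269349 / 2052798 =-1367.53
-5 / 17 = -0.29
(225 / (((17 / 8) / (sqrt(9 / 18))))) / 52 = 225 * sqrt(2) / 221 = 1.44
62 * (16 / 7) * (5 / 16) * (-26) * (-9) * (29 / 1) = 2103660 / 7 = 300522.86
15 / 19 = 0.79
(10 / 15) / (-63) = -2 / 189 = -0.01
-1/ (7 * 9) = -1/ 63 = -0.02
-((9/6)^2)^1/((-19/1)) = 9/76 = 0.12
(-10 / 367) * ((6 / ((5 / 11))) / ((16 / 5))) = -165 / 1468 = -0.11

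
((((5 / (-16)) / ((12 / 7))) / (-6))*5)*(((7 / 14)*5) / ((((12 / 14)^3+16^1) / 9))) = 300125 / 1460224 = 0.21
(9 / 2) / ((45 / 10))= 1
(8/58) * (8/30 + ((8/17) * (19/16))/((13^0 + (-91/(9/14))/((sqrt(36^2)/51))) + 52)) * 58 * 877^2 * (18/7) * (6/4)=29574849806568/4740365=6238939.37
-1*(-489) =489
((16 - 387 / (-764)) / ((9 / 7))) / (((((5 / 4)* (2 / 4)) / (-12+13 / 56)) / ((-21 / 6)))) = 58174543 / 68760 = 846.05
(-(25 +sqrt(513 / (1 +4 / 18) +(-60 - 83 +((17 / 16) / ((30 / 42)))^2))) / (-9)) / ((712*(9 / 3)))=sqrt(216011081) / 16917120 +25 / 19224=0.00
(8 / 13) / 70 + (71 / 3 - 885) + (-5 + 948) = 111487 / 1365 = 81.68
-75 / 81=-25 / 27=-0.93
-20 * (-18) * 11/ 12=330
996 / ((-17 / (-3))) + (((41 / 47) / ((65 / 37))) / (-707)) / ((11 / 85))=14197781623 / 80779699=175.76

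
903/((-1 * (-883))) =903/883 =1.02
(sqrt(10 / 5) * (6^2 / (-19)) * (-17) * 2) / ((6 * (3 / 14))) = 952 * sqrt(2) / 19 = 70.86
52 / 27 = 1.93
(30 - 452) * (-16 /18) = 3376 /9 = 375.11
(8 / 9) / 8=1 / 9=0.11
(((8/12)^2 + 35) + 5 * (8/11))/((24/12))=3869/198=19.54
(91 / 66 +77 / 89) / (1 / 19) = 42.64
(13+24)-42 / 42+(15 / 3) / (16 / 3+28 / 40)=6666 / 181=36.83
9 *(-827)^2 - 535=6154826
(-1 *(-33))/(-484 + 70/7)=-11/158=-0.07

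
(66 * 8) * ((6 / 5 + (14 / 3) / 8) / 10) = 2354 / 25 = 94.16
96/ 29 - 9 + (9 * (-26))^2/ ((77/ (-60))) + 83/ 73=-6955849246/ 163009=-42671.57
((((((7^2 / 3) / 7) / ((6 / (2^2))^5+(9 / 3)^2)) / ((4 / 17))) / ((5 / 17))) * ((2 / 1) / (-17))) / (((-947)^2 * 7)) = -272 / 7143083685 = -0.00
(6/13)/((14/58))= 174/91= 1.91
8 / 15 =0.53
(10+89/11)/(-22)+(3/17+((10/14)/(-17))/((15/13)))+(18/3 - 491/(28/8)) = -11660423/86394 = -134.97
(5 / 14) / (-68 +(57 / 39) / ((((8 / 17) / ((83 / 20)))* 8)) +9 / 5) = -41600 / 7523313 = -0.01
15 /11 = 1.36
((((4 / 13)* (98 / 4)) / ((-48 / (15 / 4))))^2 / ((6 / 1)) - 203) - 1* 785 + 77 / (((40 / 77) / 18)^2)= 2374155012433 / 25958400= 91459.99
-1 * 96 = -96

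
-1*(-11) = 11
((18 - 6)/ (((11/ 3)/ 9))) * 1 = 324/ 11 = 29.45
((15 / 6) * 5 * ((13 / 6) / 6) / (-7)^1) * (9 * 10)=-1625 / 28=-58.04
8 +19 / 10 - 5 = 49 / 10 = 4.90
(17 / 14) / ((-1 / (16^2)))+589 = 1947 / 7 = 278.14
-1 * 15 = -15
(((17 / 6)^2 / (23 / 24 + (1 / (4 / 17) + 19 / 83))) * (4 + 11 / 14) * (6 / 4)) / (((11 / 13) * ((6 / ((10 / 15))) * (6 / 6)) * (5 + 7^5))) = 20892677 / 252377809992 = 0.00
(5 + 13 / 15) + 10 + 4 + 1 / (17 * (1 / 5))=20.16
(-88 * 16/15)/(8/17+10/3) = -11968/485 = -24.68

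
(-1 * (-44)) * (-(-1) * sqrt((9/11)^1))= 12 * sqrt(11)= 39.80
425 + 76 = 501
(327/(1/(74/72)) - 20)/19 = 3793/228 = 16.64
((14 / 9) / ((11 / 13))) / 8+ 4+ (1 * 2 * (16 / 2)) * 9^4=41572171 / 396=104980.23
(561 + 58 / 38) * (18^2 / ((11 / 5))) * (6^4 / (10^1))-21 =2243962587 / 209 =10736663.10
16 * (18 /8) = 36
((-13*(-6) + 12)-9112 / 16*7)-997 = -9787 / 2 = -4893.50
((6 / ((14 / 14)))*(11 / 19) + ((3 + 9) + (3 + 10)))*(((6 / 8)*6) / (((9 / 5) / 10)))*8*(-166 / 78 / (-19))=8980600 / 14079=637.87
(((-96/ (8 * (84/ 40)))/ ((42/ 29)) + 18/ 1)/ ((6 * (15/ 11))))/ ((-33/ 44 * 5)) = -45452/ 99225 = -0.46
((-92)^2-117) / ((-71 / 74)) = -617678 / 71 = -8699.69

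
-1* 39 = -39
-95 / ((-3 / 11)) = 1045 / 3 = 348.33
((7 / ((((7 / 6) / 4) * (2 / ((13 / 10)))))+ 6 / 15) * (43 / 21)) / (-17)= -1.93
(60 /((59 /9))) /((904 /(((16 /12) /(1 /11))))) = 990 /6667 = 0.15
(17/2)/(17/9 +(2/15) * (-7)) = 765/86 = 8.90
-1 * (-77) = 77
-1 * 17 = -17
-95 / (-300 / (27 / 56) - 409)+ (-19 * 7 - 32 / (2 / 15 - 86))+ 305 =257703967 / 1494241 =172.46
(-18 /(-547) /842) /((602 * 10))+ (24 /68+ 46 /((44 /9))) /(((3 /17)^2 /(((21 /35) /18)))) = 717043365767 /68623223130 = 10.45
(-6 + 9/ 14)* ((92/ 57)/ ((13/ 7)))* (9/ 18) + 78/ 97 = -1.52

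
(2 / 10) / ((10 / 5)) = 0.10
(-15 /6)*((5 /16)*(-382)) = 4775 /16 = 298.44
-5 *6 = -30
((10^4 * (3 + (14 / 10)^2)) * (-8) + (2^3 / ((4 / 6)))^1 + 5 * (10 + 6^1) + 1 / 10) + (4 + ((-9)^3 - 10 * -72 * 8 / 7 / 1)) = -27762703 / 70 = -396610.04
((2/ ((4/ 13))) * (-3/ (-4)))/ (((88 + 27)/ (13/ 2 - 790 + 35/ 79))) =-4825197/ 145360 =-33.19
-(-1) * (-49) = -49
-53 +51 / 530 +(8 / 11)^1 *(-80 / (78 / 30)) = -5705577 / 75790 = -75.28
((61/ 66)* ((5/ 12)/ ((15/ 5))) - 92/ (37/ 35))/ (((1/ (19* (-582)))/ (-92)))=-323828010215/ 3663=-88405135.19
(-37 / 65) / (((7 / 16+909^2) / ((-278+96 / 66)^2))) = -421402176 / 7998404315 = -0.05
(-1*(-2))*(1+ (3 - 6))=-4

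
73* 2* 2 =292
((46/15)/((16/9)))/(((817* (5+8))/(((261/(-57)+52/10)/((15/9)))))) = 12213/201799000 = 0.00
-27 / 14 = -1.93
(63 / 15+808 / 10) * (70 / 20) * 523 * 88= 13692140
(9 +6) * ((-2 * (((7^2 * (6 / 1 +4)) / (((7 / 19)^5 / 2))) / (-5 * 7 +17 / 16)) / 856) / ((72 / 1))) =123804950 / 59785929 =2.07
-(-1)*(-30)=-30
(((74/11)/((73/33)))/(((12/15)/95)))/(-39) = -9.26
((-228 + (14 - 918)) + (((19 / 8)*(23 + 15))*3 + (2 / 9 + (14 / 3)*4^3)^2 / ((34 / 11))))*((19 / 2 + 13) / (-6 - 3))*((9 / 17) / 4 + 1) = -59463417475 / 749088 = -79381.08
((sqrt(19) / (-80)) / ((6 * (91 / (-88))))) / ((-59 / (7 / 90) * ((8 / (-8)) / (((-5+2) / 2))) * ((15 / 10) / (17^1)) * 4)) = -187 * sqrt(19) / 16567200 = -0.00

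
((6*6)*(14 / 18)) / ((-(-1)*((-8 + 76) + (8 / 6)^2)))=63 / 157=0.40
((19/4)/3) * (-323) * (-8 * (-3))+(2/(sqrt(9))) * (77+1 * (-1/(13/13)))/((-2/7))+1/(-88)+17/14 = -23007841/1848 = -12450.13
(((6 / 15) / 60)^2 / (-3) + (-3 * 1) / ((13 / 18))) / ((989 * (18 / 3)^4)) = -3645013 / 1124730360000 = -0.00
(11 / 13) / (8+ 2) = 11 / 130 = 0.08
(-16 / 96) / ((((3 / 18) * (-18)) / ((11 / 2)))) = 11 / 36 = 0.31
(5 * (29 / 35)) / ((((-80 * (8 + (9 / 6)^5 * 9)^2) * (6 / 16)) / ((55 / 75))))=-0.00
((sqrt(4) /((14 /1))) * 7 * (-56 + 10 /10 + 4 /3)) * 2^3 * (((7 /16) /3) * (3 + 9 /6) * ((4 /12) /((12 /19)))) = -21413 /144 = -148.70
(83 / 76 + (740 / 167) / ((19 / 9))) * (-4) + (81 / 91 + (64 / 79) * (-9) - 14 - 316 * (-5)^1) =1546.83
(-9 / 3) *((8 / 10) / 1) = -12 / 5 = -2.40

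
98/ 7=14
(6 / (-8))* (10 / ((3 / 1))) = -5 / 2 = -2.50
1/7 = 0.14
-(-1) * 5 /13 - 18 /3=-73 /13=-5.62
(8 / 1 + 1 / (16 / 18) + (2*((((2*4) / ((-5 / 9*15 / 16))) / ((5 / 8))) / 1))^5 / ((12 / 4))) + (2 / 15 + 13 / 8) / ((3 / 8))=-210119913861814658251 / 2197265625000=-95627907.46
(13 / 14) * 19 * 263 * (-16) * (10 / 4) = -1299220 / 7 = -185602.86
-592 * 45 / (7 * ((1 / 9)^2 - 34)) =2157840 / 19271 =111.97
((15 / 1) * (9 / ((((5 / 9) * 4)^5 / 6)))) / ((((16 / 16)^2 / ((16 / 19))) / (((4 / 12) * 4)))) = 1594323 / 95000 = 16.78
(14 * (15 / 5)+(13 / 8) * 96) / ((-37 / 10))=-1980 / 37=-53.51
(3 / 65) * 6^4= 3888 / 65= 59.82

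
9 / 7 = 1.29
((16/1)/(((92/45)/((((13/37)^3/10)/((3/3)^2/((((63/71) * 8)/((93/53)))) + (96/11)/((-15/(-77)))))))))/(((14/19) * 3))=796456440/2336446769519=0.00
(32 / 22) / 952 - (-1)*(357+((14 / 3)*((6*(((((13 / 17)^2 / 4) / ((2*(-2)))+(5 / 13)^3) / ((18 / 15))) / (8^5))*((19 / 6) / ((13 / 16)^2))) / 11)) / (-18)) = 978634159092931555 / 2741260425007104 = 357.00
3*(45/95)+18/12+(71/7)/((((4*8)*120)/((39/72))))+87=1102205057/12257280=89.92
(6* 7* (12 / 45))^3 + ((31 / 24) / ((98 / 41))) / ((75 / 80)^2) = 232441648 / 165375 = 1405.54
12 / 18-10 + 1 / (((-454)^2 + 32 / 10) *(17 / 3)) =-163521217 / 17520132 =-9.33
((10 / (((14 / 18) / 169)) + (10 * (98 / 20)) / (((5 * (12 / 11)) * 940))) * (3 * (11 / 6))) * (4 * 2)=9436325503 / 98700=95606.13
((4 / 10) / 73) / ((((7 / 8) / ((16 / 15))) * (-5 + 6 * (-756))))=-256 / 174033825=-0.00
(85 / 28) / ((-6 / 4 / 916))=-38930 / 21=-1853.81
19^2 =361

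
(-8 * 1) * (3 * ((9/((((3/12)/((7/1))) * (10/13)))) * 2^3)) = -314496/5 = -62899.20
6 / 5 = 1.20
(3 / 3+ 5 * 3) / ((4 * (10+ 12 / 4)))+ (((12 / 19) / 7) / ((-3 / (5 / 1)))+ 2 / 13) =538 / 1729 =0.31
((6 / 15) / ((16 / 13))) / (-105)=-13 / 4200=-0.00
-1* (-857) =857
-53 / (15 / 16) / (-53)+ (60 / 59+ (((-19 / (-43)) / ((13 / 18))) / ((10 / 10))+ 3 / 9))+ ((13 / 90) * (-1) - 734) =-2170163387 / 2968290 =-731.12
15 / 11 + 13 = 158 / 11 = 14.36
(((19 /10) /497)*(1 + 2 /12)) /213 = 0.00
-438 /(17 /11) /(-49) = 4818 /833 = 5.78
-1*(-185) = 185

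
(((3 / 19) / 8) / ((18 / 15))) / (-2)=-5 / 608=-0.01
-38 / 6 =-19 / 3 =-6.33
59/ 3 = 19.67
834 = 834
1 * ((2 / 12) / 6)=1 / 36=0.03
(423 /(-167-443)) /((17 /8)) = -1692 /5185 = -0.33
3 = 3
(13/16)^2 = 169/256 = 0.66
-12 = -12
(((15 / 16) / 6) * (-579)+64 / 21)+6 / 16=-58495 / 672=-87.05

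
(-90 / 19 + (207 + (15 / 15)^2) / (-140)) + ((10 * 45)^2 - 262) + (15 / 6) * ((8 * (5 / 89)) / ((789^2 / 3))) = 2483669491390736 / 12281301795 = 202231.78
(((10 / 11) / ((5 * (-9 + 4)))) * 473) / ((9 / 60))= -344 / 3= -114.67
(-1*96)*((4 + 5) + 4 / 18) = -2656 / 3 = -885.33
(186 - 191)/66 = -5/66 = -0.08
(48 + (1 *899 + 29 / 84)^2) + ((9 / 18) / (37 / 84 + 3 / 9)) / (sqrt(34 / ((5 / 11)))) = 21 *sqrt(1870) / 12155 + 5707385713 / 7056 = 808869.93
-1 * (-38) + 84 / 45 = 598 / 15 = 39.87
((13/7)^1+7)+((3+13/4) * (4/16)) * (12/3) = 423/28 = 15.11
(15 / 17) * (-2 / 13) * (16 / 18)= -80 / 663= -0.12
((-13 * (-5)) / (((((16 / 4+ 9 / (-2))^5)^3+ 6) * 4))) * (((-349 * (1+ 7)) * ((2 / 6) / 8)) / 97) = -185835520 / 57212637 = -3.25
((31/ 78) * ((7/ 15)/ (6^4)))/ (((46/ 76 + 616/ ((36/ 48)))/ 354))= 243257/ 3946686120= 0.00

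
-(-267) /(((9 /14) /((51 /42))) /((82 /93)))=124066 /279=444.68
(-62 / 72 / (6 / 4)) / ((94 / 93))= -961 / 1692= -0.57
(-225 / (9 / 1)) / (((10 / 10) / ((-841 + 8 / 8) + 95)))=18625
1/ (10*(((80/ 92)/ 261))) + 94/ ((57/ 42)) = 377257/ 3800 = 99.28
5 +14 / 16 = 47 / 8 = 5.88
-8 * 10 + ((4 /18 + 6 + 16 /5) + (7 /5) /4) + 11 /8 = -24787 /360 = -68.85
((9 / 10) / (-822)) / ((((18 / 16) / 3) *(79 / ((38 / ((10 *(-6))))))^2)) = -361 / 1923788250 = -0.00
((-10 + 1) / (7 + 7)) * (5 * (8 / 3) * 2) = -120 / 7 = -17.14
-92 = -92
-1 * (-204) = 204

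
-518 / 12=-259 / 6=-43.17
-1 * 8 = -8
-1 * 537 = -537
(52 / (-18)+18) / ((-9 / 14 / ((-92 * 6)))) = 350336 / 27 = 12975.41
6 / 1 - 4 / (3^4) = 482 / 81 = 5.95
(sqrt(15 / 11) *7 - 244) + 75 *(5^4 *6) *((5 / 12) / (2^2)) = 7 *sqrt(165) / 11 + 232423 / 8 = 29061.05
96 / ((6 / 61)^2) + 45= 29903 / 3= 9967.67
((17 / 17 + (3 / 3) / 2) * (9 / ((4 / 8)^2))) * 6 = 324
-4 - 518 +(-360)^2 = 129078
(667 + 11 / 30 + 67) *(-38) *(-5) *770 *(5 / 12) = 44765768.06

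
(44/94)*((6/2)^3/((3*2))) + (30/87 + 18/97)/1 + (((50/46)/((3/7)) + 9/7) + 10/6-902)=-57080967052/63857913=-893.87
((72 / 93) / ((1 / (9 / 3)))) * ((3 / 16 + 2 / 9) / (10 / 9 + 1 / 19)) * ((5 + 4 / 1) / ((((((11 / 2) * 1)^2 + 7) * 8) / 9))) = 817209 / 3676724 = 0.22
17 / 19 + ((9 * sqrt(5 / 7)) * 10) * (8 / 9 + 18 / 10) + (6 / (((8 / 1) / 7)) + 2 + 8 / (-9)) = 4963 / 684 + 242 * sqrt(35) / 7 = 211.78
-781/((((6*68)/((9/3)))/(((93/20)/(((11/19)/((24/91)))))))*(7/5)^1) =-376371/43316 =-8.69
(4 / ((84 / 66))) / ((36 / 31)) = 341 / 126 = 2.71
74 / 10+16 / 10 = 9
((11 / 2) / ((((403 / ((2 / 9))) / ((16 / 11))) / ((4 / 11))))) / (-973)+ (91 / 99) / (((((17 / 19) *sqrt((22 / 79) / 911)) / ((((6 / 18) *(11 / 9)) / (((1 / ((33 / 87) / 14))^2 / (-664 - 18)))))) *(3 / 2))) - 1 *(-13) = 504657089 / 38819781 - 926497 *sqrt(1583318) / 145915182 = 5.01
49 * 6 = 294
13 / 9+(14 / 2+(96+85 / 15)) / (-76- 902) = 4 / 3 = 1.33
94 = 94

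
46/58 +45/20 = 353/116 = 3.04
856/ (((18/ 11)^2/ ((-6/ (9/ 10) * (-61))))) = 31590680/ 243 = 130002.80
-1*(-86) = 86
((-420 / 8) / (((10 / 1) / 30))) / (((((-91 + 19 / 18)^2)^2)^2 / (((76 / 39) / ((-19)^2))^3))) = -4114118615040 / 711321031847360594825774915828743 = -0.00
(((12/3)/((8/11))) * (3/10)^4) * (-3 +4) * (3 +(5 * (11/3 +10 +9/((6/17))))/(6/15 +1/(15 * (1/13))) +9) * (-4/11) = -512811/190000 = -2.70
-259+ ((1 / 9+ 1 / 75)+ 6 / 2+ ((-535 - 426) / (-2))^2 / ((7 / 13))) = 2699686909 / 6300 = 428521.73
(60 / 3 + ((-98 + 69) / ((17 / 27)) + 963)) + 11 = 16115 / 17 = 947.94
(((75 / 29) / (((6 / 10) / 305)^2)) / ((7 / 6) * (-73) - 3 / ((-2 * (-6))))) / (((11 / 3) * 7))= -27907500 / 91553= -304.82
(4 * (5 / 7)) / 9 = 20 / 63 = 0.32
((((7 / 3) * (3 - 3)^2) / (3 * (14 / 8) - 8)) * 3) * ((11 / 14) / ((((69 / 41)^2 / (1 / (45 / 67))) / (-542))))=0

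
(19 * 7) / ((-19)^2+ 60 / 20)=19 / 52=0.37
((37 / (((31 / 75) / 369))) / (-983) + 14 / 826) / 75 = -60384052 / 134843025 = -0.45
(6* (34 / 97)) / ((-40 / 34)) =-867 / 485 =-1.79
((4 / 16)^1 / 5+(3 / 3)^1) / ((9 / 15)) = 7 / 4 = 1.75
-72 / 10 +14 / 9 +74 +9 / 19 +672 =633409 / 855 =740.83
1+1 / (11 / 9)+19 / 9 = 389 / 99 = 3.93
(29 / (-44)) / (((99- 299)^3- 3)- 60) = 29 / 352002772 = 0.00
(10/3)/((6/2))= 10/9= 1.11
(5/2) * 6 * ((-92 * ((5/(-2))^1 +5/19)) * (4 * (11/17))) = 151800/19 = 7989.47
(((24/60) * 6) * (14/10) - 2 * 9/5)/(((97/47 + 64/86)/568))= -6887568/141875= -48.55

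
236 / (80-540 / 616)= 36344 / 12185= 2.98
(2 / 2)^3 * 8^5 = 32768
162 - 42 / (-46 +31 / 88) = 218150 / 1339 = 162.92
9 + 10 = 19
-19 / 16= -1.19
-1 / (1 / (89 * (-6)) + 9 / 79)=-42186 / 4727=-8.92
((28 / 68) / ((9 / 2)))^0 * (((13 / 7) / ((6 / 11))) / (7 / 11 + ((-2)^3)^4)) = 1573 / 1892646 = 0.00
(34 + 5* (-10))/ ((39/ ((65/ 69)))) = -80/ 207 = -0.39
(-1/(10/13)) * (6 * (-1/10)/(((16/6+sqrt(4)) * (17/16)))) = 468/2975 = 0.16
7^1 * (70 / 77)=70 / 11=6.36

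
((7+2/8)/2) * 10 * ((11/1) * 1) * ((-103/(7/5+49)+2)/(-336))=0.05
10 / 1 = 10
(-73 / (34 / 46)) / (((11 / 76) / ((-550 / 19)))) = 335800 / 17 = 19752.94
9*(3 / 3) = 9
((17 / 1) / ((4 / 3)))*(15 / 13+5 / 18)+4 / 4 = 6007 / 312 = 19.25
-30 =-30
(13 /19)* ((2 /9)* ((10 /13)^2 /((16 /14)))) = 175 /2223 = 0.08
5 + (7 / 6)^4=8881 / 1296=6.85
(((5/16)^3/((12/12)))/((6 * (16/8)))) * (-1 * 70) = -0.18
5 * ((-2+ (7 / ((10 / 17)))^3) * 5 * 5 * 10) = 8415795 / 4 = 2103948.75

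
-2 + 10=8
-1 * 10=-10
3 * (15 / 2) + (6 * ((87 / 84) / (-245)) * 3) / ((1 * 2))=154089 / 6860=22.46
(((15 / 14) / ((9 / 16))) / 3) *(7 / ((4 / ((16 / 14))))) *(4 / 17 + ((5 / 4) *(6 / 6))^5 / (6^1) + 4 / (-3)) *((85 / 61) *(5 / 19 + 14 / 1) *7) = -104.13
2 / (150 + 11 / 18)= 36 / 2711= 0.01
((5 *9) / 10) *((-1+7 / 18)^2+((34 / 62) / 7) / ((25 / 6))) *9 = 689473 / 43400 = 15.89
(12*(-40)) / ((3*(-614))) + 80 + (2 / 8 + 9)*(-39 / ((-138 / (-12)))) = 690439 / 14122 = 48.89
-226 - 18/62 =-7015/31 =-226.29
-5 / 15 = -1 / 3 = -0.33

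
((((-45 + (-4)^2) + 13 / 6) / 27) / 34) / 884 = -161 / 4869072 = -0.00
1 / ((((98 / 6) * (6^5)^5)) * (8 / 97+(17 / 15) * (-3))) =-485 / 747157446189229195395072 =-0.00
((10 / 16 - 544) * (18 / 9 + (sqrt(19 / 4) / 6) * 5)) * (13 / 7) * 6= -24219 / 2 - 40365 * sqrt(19) / 16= -23106.18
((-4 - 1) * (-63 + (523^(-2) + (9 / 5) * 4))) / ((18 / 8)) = 305258344 / 2461761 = 124.00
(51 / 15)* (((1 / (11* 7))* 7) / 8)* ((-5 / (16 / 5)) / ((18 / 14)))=-595 / 12672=-0.05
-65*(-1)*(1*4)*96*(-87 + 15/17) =-2149496.47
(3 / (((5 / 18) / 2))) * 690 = 14904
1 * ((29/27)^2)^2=707281/531441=1.33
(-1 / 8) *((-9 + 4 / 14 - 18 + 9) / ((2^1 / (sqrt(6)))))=31 *sqrt(6) / 28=2.71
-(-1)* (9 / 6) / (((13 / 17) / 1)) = 1.96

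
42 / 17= 2.47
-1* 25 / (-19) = 25 / 19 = 1.32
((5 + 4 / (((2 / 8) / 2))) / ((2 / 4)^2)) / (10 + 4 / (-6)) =111 / 7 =15.86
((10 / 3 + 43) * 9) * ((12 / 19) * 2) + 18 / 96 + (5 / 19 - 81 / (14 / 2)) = 57749 / 112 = 515.62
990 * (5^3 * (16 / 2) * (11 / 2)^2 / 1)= 29947500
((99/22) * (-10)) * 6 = -270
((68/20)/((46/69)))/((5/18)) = 459/25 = 18.36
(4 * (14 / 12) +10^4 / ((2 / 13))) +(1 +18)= 195071 / 3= 65023.67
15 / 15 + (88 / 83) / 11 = 91 / 83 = 1.10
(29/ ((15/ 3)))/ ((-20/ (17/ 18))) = -493/ 1800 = -0.27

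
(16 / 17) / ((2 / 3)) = 24 / 17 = 1.41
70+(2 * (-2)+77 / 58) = 3905 / 58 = 67.33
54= 54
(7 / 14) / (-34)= -1 / 68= -0.01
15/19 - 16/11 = -139/209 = -0.67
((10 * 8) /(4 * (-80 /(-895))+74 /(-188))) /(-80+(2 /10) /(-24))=161529600 /5827807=27.72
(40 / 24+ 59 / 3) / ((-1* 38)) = -32 / 57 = -0.56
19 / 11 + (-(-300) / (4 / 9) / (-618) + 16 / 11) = 4735 / 2266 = 2.09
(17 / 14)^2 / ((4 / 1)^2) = 289 / 3136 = 0.09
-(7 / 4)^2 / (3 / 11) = -539 / 48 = -11.23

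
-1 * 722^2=-521284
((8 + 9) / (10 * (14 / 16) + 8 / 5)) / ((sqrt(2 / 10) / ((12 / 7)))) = 1360 * sqrt(5) / 483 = 6.30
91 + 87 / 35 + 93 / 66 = 73069 / 770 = 94.89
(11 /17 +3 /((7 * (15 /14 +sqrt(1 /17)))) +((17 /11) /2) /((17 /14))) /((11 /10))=11570700 /7464853 - 840 * sqrt(17) /39919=1.46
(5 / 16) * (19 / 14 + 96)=6815 / 224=30.42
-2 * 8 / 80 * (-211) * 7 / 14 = 211 / 10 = 21.10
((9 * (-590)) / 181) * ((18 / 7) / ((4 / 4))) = -95580 / 1267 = -75.44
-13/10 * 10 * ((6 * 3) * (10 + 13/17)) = -42822/17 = -2518.94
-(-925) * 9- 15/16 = 133185/16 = 8324.06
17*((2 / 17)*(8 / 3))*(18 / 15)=32 / 5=6.40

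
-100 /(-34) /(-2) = -25 /17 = -1.47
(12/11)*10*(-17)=-2040/11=-185.45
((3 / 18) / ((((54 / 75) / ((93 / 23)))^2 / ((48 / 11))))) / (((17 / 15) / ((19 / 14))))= 57059375 / 2077383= 27.47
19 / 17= 1.12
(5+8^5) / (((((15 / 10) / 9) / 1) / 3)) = 589914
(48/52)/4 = 3/13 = 0.23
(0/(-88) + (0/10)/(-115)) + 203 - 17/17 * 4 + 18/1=217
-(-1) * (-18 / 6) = -3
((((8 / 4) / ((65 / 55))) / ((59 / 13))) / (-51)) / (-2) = 11 / 3009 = 0.00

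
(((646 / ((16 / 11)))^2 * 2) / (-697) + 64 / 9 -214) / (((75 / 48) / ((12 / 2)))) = -9126137 / 3075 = -2967.85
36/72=1/2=0.50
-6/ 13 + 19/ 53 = -71/ 689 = -0.10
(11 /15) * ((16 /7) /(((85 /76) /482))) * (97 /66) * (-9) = -28426432 /2975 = -9555.10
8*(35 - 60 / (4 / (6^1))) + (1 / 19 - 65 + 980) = 9026 / 19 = 475.05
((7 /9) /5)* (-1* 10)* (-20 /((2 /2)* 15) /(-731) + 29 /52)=-446635 /513162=-0.87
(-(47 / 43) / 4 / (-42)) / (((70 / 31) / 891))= 432729 / 168560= 2.57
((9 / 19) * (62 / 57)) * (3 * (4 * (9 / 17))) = 20088 / 6137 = 3.27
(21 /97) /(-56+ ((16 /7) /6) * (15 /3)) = -441 /110192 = -0.00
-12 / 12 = -1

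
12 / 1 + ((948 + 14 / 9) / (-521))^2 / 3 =864556072 / 65960163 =13.11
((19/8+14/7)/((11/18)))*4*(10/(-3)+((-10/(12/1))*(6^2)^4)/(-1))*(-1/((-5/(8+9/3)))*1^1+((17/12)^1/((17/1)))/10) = 354054575/4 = 88513643.75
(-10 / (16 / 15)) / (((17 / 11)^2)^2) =-1.64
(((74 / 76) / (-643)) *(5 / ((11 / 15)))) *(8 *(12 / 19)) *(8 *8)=-8524800 / 2553353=-3.34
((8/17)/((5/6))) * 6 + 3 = 543/85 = 6.39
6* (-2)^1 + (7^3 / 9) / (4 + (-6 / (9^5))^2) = -2.47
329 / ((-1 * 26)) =-329 / 26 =-12.65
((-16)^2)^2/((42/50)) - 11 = 1638169/21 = 78008.05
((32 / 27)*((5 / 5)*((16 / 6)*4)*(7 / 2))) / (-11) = -3584 / 891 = -4.02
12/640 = 3/160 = 0.02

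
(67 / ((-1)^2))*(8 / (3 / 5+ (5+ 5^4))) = 2680 / 3153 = 0.85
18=18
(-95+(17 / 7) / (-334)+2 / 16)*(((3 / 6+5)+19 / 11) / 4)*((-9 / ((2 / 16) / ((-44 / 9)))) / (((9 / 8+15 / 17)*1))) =-3197969756 / 106379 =-30062.04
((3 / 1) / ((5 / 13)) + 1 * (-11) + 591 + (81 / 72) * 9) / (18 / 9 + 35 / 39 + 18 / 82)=38243283 / 199360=191.83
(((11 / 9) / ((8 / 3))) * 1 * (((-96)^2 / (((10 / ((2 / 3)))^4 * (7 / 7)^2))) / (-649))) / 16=-8 / 995625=-0.00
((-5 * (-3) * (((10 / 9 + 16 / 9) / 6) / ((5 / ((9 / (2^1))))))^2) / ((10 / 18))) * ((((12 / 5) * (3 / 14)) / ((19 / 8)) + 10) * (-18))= -15500511 / 16625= -932.36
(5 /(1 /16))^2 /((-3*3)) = -6400 /9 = -711.11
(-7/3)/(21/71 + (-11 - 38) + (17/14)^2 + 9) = 97412/1596015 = 0.06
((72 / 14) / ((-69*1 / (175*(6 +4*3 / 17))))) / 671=-34200 / 262361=-0.13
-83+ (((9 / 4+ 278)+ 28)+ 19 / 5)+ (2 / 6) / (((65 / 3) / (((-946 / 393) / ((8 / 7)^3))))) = 1497714817 / 6539520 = 229.03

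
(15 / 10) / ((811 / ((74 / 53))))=111 / 42983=0.00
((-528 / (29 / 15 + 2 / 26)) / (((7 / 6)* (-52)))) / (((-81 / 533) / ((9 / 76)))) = -87945 / 26068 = -3.37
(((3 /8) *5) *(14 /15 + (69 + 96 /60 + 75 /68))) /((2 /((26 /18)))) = 963157 /9792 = 98.36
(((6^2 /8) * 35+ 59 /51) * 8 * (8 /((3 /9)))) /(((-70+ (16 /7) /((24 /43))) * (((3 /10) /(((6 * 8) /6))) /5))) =-181249600 /2941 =-61628.56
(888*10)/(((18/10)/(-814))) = -12047200/3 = -4015733.33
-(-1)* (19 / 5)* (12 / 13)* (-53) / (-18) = 10.33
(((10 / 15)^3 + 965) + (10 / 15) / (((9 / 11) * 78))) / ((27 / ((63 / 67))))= 7115276 / 211653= 33.62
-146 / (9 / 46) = -746.22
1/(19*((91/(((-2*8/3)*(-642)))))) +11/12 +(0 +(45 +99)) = 3047819/20748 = 146.90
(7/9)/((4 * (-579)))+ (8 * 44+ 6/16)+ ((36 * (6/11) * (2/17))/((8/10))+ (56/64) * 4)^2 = 573169140817/1457787672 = 393.18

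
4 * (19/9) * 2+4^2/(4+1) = 904/45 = 20.09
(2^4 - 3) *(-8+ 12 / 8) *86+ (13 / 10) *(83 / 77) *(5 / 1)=-7259.99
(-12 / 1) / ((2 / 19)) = -114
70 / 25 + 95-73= 24.80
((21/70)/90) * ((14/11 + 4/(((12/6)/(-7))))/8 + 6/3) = 3/2200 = 0.00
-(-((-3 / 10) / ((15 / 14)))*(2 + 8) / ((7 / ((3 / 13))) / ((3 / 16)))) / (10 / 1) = -0.00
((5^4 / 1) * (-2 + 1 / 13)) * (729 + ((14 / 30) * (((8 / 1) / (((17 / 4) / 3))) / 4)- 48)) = -13928125 / 17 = -819301.47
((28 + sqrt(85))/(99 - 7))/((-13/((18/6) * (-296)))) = 222 * sqrt(85)/299 + 6216/299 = 27.63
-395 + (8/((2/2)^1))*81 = 253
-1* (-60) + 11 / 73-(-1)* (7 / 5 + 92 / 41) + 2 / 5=960672 / 14965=64.19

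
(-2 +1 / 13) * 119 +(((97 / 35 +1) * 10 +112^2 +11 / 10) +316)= 12669.97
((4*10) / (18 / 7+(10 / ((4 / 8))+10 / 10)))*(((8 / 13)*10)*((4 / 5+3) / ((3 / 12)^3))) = 1089536 / 429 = 2539.71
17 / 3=5.67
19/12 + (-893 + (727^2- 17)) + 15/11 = 69646097/132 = 527621.95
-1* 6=-6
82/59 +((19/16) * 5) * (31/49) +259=264.15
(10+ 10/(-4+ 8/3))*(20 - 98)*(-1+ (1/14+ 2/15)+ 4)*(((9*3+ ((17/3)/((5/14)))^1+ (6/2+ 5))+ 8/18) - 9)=-1189864/45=-26441.42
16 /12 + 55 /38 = 317 /114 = 2.78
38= 38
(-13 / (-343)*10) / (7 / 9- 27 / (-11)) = 1287 / 10976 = 0.12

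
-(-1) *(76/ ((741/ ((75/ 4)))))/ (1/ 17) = 425/ 13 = 32.69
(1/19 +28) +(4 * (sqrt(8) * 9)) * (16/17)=533/19 +1152 * sqrt(2)/17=123.89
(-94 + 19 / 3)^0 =1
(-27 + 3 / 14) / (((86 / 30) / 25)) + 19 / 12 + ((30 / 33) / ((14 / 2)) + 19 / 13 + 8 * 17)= -48770269 / 516516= -94.42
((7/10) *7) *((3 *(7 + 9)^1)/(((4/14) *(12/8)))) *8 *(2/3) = 43904/15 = 2926.93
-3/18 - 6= -37/6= -6.17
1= 1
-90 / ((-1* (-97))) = -90 / 97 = -0.93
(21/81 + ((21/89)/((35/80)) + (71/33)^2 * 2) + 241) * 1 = 72997976/290763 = 251.06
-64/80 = -4/5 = -0.80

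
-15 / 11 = -1.36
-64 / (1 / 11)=-704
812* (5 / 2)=2030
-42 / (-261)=14 / 87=0.16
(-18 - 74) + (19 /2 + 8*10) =-5 /2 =-2.50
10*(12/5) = 24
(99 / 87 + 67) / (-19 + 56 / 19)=-37544 / 8845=-4.24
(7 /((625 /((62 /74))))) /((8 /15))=651 /37000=0.02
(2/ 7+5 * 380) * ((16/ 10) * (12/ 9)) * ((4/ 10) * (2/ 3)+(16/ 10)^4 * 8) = 213624.41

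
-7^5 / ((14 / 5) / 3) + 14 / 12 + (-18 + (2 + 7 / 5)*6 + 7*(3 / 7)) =-270014 / 15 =-18000.93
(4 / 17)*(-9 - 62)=-284 / 17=-16.71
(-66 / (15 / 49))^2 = 1162084 / 25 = 46483.36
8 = 8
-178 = -178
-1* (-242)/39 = 242/39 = 6.21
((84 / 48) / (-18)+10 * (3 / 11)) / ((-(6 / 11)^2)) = -22913 / 2592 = -8.84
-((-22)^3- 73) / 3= 10721 / 3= 3573.67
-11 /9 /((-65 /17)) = 187 /585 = 0.32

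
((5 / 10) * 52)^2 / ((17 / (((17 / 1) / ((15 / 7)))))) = 4732 / 15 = 315.47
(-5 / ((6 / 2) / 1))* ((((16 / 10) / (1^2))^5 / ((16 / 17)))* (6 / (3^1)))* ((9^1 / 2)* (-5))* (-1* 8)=-835584 / 125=-6684.67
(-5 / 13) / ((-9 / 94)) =470 / 117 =4.02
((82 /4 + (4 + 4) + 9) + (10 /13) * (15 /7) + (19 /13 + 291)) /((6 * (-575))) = -60353 /627900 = -0.10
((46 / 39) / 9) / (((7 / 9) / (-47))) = -2162 / 273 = -7.92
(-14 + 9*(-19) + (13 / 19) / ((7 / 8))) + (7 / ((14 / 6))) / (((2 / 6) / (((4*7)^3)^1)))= 26252043 / 133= 197383.78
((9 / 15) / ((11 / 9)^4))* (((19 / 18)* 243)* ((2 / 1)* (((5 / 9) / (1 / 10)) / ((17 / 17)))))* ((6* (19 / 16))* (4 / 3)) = 106583445 / 14641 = 7279.79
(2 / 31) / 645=2 / 19995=0.00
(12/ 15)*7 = 28/ 5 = 5.60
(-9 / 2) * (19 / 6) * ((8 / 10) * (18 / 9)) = -114 / 5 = -22.80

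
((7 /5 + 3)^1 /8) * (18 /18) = 0.55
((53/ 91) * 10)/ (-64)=-265/ 2912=-0.09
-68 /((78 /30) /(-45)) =15300 /13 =1176.92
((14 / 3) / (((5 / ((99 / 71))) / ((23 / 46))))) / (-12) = -77 / 1420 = -0.05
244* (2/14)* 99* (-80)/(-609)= 644160/1421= 453.31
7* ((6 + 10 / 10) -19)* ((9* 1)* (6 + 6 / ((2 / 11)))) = -29484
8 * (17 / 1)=136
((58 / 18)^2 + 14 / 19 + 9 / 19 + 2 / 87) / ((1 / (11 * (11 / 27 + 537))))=68669.13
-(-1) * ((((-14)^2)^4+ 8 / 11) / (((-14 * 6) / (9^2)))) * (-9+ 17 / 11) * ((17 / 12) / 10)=12729234035169 / 8470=1502861161.18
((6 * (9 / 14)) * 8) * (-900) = -194400 / 7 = -27771.43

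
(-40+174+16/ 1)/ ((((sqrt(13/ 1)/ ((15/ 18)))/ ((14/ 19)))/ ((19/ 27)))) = 1750*sqrt(13)/ 351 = 17.98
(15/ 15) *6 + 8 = 14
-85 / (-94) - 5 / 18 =265 / 423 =0.63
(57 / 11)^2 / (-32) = -3249 / 3872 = -0.84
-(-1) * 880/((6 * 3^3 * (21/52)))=22880/1701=13.45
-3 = -3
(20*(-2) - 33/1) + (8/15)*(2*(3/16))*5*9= -64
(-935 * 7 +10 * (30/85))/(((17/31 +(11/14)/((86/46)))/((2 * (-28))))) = 116217231760/307309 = 378177.12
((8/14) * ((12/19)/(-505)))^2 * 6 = 13824/4511137225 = 0.00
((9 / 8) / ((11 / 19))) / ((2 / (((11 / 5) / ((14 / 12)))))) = 513 / 280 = 1.83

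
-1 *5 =-5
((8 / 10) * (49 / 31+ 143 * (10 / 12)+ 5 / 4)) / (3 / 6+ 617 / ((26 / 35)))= 589979 / 5023860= 0.12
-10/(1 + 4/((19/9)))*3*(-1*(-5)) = -51.82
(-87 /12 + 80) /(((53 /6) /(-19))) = -16587 /106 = -156.48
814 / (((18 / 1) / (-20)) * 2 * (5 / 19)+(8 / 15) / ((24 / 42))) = 231990 / 131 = 1770.92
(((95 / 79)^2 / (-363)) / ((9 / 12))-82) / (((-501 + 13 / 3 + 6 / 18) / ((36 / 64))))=836017377 / 8995477832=0.09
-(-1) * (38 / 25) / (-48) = -19 / 600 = -0.03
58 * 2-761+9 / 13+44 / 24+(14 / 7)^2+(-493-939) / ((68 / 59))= -2494133 / 1326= -1880.94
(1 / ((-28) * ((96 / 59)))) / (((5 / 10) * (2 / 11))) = -649 / 2688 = -0.24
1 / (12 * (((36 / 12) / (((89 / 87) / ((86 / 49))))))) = 4361 / 269352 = 0.02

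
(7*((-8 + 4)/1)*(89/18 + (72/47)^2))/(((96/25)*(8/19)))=-963960725/7634304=-126.27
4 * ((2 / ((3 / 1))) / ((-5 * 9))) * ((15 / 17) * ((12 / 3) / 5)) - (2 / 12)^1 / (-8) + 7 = 6.98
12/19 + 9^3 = 13863/19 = 729.63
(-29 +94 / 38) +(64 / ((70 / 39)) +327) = 223527 / 665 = 336.13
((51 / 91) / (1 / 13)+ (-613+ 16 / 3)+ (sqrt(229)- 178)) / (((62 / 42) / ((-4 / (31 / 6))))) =400.29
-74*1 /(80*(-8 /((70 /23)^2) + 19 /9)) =-81585 /110024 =-0.74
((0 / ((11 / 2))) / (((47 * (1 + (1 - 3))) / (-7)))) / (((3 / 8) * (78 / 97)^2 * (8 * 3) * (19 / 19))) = 0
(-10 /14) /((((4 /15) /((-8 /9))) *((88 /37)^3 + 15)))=2532650 /30266607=0.08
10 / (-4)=-5 / 2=-2.50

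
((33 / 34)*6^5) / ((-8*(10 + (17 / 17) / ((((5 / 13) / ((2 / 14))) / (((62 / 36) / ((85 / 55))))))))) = -10103940 / 111533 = -90.59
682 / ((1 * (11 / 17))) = 1054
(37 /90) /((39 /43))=1591 /3510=0.45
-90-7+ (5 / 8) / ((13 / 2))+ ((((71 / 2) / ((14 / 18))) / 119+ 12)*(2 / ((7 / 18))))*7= 15113129 / 43316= 348.90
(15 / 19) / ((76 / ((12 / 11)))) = 0.01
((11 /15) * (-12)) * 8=-352 /5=-70.40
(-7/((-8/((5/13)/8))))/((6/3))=35/1664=0.02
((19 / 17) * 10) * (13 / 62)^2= 16055 / 32674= 0.49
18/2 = 9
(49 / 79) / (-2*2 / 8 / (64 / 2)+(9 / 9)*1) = 448 / 711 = 0.63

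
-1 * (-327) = 327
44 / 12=11 / 3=3.67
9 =9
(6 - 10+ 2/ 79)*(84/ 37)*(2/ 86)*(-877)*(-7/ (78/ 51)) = -1376339244/ 1633957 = -842.34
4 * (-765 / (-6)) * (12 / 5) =1224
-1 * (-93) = 93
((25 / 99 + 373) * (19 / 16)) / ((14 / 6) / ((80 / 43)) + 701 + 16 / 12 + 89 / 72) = 3510440 / 5582203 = 0.63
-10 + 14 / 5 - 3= -51 / 5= -10.20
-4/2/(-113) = 2/113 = 0.02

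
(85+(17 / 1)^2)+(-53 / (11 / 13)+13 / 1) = 3568 / 11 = 324.36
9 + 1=10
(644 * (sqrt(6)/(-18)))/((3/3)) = -87.64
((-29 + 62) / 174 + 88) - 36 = 3027 / 58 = 52.19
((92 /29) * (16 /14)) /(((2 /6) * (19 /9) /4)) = 79488 /3857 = 20.61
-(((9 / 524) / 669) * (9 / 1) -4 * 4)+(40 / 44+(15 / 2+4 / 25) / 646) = 87813268747 / 5189689450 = 16.92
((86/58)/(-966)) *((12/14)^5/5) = -55728/392359415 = -0.00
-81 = -81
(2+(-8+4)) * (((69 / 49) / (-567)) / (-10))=-23 / 46305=-0.00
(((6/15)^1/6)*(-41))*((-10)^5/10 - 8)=136776/5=27355.20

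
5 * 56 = 280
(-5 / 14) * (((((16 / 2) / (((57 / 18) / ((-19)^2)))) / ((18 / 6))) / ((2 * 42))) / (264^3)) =-95 / 1352381184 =-0.00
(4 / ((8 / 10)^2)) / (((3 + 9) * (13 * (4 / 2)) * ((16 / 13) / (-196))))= -1225 / 384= -3.19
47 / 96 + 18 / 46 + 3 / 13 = 31909 / 28704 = 1.11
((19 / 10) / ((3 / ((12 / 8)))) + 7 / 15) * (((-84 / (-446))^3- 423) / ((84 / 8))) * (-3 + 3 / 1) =0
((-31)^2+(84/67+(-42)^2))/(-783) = -182659/52461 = -3.48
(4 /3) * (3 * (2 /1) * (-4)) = -32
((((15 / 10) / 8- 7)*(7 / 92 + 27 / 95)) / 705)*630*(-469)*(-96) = -215781741 / 2185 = -98755.95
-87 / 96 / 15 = -29 / 480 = -0.06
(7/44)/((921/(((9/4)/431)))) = 21/23287792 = 0.00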